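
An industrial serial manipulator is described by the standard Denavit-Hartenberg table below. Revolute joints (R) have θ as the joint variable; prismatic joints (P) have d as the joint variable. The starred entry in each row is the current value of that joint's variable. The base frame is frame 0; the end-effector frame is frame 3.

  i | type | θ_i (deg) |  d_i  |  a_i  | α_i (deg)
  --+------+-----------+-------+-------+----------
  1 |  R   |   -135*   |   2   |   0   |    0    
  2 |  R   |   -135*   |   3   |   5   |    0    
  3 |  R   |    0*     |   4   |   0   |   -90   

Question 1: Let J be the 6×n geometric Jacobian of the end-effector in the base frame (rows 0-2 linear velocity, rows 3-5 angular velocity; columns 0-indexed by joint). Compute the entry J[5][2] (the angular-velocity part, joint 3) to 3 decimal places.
axis z_2 = (0.0000,0.0000,1.0000); lever o_n−o_2 = (0.0000,0.0000,4.0000)
cross product → J_v[:, 2] = (0.0000,0.0000,0.0000)
J_ω[:, 2] = z_2
entry J[5][2] = 1.0000

1.000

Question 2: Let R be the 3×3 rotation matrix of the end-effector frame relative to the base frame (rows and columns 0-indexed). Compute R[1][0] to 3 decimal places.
1.000

End-effector x-axis (col 0 of R) = (-0.0000,1.0000,0.0000)
R[1][0] = 1.0000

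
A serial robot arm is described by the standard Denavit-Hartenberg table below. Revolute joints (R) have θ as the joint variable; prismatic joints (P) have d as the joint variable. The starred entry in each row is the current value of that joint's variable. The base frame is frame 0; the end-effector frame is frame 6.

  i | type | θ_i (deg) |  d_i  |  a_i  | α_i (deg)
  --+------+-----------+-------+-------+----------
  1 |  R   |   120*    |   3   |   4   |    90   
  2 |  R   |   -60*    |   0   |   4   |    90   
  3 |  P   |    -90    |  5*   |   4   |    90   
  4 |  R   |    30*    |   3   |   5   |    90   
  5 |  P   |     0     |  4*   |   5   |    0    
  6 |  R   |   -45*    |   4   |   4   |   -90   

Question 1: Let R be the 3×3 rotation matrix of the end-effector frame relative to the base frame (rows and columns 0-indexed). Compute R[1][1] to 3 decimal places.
-0.400

End-effector y-axis (col 1 of R) = (0.8080,-0.3995,-0.4330)
R[1][1] = -0.3995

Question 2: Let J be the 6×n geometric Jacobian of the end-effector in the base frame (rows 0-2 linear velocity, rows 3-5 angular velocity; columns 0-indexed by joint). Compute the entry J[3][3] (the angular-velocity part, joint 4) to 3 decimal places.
0.250

axis z_3 = (0.2500,-0.4330,0.8660); lever o_n−o_3 = (-13.2651,-7.2437,0.4056)
cross product → J_v[:, 3] = (6.0976,-11.5893,-7.5549)
J_ω[:, 3] = z_3
entry J[3][3] = 0.2500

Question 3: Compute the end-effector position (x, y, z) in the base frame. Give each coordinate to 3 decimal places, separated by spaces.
-17.564 -7.798 -2.559

after link 1: o_1 = (-2.0000, 3.4641, 3.0000)
after link 2: o_2 = (-3.0000, 5.1962, -0.4641)
after link 3: o_3 = (-4.2990, -0.5538, -2.9641)
after link 4: o_4 = (-6.2165, -5.8929, -1.6160)
after link 5: o_5 = (-12.1160, -8.3349, -1.1340)
after link 6: o_6 = (-17.5641, -7.7975, -2.5585)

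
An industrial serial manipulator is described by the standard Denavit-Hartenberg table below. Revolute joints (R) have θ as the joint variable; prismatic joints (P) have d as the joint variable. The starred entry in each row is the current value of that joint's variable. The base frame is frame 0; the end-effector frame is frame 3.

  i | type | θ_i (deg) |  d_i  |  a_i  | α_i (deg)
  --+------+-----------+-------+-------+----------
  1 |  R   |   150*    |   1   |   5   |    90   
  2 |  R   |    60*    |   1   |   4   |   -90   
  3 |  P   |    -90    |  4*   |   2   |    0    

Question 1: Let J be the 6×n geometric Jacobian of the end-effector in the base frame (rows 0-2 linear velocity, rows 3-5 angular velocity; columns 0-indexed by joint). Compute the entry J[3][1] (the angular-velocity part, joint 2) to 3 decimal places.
0.500

axis z_1 = (0.5000,0.8660,0.0000); lever o_n−o_1 = (2.7679,1.8660,5.4641)
cross product → J_v[:, 1] = (4.7321,-2.7321,-1.4641)
J_ω[:, 1] = z_1
entry J[3][1] = 0.5000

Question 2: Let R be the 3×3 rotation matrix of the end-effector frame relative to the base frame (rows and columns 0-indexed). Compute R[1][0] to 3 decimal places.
0.866

End-effector x-axis (col 0 of R) = (0.5000,0.8660,0.0000)
R[1][0] = 0.8660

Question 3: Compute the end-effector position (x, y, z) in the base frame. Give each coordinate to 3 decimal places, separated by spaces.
-1.562 4.366 6.464

after link 1: o_1 = (-4.3301, 2.5000, 1.0000)
after link 2: o_2 = (-5.5622, 4.3660, 4.4641)
after link 3: o_3 = (-1.5622, 4.3660, 6.4641)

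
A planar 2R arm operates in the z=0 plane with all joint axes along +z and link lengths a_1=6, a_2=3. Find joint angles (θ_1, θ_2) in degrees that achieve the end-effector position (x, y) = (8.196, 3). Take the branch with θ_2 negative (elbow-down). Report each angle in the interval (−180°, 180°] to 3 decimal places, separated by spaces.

cos θ_2 = (76.1744−6²−3²)/(2·6·3) = 0.8660; θ_2 = -30.0080° (elbow-down)
β = atan2(3.0000,8.1960) = 20.1043°; ψ = atan2(-1.5004,8.5979) = -9.8987°
θ_1 = β − ψ = 30.0029°

30.003 -30.008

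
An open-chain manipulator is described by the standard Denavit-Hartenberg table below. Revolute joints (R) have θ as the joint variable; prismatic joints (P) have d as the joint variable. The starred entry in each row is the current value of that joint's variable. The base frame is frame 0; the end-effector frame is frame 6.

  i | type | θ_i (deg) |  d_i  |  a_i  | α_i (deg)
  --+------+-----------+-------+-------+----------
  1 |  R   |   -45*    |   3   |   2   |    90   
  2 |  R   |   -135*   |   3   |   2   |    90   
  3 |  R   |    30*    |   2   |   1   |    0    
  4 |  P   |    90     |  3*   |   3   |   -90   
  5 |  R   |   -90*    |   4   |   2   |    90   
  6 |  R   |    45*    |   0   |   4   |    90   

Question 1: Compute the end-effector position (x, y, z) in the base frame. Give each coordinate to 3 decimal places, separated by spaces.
-3.124 -0.672 13.165

after link 1: o_1 = (1.4142, -1.4142, 3.0000)
after link 2: o_2 = (-1.7071, -2.5355, 1.5858)
after link 3: o_3 = (-3.4937, -1.4561, 2.3876)
after link 4: o_4 = (-6.0808, -2.5432, 5.5696)
after link 5: o_5 = (-3.9345, -1.8610, 9.4333)
after link 6: o_6 = (-3.1240, -0.6716, 13.1654)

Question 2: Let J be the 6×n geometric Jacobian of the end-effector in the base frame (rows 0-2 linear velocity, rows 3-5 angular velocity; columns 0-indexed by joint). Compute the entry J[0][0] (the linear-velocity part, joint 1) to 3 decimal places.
0.672

axis z_0 = ẑ; lever o_n−o_0 = (-3.1240,-0.6716,13.1654)
cross product → J_v[:, 0] = (0.6716,-3.1240,0.0000)
J_ω[:, 0] = z_0
entry J[0][0] = 0.6716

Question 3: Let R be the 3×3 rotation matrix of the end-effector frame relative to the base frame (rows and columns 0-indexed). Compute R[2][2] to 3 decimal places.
0.067

End-effector z-axis (col 2 of R) = (-0.9097,0.4097,0.0670)
R[2][2] = 0.0670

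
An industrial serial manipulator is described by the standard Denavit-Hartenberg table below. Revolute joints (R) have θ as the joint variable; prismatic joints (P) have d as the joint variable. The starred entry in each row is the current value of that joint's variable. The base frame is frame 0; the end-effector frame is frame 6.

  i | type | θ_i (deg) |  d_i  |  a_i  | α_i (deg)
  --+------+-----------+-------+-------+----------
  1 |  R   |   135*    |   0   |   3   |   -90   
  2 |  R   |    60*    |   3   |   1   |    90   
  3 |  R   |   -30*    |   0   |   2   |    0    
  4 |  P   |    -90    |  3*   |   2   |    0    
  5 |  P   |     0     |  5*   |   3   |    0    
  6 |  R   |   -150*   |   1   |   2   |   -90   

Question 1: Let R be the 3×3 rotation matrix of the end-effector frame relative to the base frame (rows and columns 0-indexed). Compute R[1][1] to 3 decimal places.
End-effector y-axis (col 1 of R) = (0.6124,-0.6124,-0.5000)
R[1][1] = -0.6124

-0.612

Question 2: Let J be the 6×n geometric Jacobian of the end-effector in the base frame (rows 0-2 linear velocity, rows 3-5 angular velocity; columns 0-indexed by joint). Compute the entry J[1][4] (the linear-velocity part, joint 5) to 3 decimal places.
0.612

prismatic axis z_4 = (-0.6124,0.6124,0.5000)
J_v[:, 4] = z_4; J_ω[:, 4] = (0,0,0)
entry J[1][4] = 0.6124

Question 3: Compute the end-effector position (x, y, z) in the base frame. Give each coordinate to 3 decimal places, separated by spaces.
after link 1: o_1 = (-2.1213, 2.1213, 0.0000)
after link 2: o_2 = (-4.5962, 0.3536, -0.8660)
after link 3: o_3 = (-4.5015, 1.6730, -2.3660)
after link 4: o_4 = (-4.7603, 4.3813, 0.0000)
after link 5: o_5 = (-5.4547, 8.7500, 3.7990)
after link 6: o_6 = (-7.4813, 7.9481, 4.2990)

-7.481 7.948 4.299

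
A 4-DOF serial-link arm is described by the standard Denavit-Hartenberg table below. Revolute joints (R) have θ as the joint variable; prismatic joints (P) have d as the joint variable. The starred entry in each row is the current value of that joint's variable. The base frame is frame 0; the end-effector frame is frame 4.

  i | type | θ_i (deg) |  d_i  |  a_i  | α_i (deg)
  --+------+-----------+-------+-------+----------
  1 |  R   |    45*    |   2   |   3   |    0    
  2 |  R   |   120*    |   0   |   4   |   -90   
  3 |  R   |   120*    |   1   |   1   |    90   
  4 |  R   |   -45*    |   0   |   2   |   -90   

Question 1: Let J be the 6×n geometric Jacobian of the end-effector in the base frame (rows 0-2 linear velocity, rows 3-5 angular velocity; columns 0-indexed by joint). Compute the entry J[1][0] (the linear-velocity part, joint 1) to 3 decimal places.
-0.469

axis z_0 = ẑ; lever o_n−o_0 = (-0.4692,3.2443,-0.0908)
cross product → J_v[:, 0] = (-3.2443,-0.4692,0.0000)
J_ω[:, 0] = z_0
entry J[1][0] = -0.4692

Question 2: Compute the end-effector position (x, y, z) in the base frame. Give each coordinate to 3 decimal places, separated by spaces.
after link 1: o_1 = (2.1213, 2.1213, 2.0000)
after link 2: o_2 = (-1.7424, 3.1566, 2.0000)
after link 3: o_3 = (-1.5182, 2.0613, 1.1340)
after link 4: o_4 = (-0.4692, 3.2443, -0.0908)

-0.469 3.244 -0.091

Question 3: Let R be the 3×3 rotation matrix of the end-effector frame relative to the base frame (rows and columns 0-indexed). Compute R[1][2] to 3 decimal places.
End-effector z-axis (col 2 of R) = (0.1585,-0.7745,-0.6124)
R[1][2] = -0.7745

-0.775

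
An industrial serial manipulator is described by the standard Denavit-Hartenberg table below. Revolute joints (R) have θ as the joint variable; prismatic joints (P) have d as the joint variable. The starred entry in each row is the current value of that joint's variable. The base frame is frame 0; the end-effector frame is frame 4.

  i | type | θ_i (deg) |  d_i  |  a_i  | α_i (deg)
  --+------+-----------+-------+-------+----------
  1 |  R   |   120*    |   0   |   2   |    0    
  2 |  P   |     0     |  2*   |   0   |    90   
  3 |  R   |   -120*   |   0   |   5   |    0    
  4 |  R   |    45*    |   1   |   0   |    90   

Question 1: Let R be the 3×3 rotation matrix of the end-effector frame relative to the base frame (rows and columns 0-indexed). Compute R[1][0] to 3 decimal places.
End-effector x-axis (col 0 of R) = (-0.1294,0.2241,-0.9659)
R[1][0] = 0.2241

0.224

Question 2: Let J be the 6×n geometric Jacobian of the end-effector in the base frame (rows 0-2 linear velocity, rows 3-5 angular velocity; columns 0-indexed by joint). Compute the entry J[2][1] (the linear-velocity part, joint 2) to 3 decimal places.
prismatic axis z_1 = (0.0000,0.0000,1.0000)
J_v[:, 1] = z_1; J_ω[:, 1] = (0,0,0)
entry J[2][1] = 1.0000

1.000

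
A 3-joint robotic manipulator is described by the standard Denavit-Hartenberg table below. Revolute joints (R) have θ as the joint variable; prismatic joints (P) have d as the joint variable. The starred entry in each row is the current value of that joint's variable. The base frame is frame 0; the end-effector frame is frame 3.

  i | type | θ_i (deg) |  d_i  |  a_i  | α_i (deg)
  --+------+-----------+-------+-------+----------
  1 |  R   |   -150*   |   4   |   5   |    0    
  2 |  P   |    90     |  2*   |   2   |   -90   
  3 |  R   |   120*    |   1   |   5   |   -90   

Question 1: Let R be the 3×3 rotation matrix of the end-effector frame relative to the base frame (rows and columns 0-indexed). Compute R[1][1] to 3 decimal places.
End-effector y-axis (col 1 of R) = (-0.8660,-0.5000,-0.0000)
R[1][1] = -0.5000

-0.500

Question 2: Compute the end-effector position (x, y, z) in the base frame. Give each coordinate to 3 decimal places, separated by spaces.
-3.714 -1.567 1.670

after link 1: o_1 = (-4.3301, -2.5000, 4.0000)
after link 2: o_2 = (-3.3301, -4.2321, 6.0000)
after link 3: o_3 = (-3.7141, -1.5670, 1.6699)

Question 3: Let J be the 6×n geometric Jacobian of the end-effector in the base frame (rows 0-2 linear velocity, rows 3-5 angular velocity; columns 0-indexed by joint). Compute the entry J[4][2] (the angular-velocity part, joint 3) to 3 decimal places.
0.500

axis z_2 = (0.8660,0.5000,0.0000); lever o_n−o_2 = (-0.3840,2.6651,-4.3301)
cross product → J_v[:, 2] = (-2.1651,3.7500,2.5000)
J_ω[:, 2] = z_2
entry J[4][2] = 0.5000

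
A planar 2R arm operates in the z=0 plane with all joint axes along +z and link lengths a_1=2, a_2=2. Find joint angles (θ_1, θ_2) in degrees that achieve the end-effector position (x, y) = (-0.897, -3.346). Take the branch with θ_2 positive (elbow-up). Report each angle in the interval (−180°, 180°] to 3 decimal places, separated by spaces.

cos θ_2 = (12.0003−2²−2²)/(2·2·2) = 0.5000; θ_2 = 59.9973° (elbow-up)
β = atan2(-3.3460,-0.8970) = -105.0071°; ψ = atan2(1.7320,3.0001) = 29.9987°
θ_1 = β − ψ = -135.0057°

-135.006 59.997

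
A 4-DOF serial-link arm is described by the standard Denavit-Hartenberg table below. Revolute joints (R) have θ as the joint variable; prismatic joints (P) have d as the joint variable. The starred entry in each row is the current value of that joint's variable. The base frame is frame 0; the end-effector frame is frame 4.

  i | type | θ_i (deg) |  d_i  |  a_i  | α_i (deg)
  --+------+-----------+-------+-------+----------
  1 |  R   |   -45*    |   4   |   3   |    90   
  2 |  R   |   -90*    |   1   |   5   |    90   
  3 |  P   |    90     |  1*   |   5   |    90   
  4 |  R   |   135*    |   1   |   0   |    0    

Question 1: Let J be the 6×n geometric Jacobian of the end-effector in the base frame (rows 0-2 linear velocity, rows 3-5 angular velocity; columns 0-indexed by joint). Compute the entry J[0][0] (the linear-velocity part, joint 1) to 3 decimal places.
axis z_0 = ẑ; lever o_n−o_0 = (-2.8284,-5.6569,-2.0000)
cross product → J_v[:, 0] = (5.6569,-2.8284,0.0000)
J_ω[:, 0] = z_0
entry J[0][0] = 5.6569

5.657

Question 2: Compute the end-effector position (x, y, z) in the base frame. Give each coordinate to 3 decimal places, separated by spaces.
after link 1: o_1 = (2.1213, -2.1213, 4.0000)
after link 2: o_2 = (1.4142, -2.8284, -1.0000)
after link 3: o_3 = (-2.8284, -5.6569, -1.0000)
after link 4: o_4 = (-2.8284, -5.6569, -2.0000)

-2.828 -5.657 -2.000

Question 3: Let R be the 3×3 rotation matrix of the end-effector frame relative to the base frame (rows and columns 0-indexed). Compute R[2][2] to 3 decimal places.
End-effector z-axis (col 2 of R) = (0.0000,0.0000,-1.0000)
R[2][2] = -1.0000

-1.000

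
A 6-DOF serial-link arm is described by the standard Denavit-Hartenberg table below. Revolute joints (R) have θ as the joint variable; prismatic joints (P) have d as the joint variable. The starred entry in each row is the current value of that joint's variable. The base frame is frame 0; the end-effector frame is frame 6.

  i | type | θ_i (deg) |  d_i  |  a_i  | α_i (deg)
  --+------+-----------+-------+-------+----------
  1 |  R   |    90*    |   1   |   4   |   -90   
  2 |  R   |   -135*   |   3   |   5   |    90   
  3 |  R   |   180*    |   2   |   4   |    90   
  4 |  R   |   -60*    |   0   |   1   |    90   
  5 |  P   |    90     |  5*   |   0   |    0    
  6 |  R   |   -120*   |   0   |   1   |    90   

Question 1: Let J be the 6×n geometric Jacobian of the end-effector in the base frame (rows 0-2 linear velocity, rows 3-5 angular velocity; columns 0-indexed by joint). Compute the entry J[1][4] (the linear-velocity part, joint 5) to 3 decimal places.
-0.259

prismatic axis z_4 = (0.0000,-0.2588,0.9659)
J_v[:, 4] = z_4; J_ω[:, 4] = (0,0,0)
entry J[1][4] = -0.2588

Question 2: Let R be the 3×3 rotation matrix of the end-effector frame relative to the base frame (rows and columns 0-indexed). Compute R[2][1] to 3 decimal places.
0.966

End-effector y-axis (col 1 of R) = (0.0000,-0.2588,0.9659)
R[2][1] = 0.9659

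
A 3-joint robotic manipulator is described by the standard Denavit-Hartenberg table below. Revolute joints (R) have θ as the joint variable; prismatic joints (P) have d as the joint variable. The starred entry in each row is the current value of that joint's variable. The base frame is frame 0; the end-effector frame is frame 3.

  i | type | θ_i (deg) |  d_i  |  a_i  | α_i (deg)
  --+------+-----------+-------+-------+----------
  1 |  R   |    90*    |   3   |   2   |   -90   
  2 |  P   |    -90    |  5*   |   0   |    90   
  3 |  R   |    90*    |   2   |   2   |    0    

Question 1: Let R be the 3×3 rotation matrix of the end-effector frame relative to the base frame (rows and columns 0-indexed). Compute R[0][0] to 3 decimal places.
-1.000

End-effector x-axis (col 0 of R) = (-1.0000,0.0000,0.0000)
R[0][0] = -1.0000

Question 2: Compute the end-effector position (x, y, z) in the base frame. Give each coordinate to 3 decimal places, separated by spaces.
-7.000 0.000 3.000

after link 1: o_1 = (0.0000, 2.0000, 3.0000)
after link 2: o_2 = (-5.0000, 2.0000, 3.0000)
after link 3: o_3 = (-7.0000, 0.0000, 3.0000)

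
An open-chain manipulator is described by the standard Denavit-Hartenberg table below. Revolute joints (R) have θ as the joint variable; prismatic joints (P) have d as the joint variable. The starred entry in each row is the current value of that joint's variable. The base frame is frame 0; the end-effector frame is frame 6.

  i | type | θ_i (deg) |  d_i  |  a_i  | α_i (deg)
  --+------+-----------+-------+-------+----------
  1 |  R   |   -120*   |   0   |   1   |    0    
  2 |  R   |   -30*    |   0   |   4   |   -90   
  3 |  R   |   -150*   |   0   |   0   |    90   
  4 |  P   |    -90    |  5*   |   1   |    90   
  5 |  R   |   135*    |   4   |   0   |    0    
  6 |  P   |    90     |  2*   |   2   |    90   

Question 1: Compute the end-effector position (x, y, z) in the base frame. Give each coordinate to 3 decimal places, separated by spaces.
-6.704 -4.926 -6.105

after link 1: o_1 = (-0.5000, -0.8660, 0.0000)
after link 2: o_2 = (-3.9641, -2.8660, 0.0000)
after link 3: o_3 = (-3.9641, -2.8660, 0.0000)
after link 4: o_4 = (-2.2990, -0.7500, -4.3301)
after link 5: o_5 = (-5.2990, -2.4821, -6.3301)
after link 6: o_6 = (-6.7043, -4.9264, -6.1054)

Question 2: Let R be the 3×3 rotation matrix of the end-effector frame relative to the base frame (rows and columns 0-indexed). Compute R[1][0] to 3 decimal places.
-0.789

End-effector x-axis (col 0 of R) = (0.0474,-0.7891,0.6124)
R[1][0] = -0.7891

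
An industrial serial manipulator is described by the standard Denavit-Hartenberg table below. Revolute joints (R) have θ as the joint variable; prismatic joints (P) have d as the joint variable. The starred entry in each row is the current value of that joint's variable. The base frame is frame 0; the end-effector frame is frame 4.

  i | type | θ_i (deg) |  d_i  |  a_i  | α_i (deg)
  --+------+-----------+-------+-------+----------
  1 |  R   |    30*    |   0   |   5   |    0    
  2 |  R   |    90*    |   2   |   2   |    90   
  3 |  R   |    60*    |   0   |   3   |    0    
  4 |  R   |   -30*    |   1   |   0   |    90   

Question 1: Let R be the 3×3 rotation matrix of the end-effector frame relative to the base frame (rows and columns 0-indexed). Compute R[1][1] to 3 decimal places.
End-effector y-axis (col 1 of R) = (0.8660,0.5000,0.0000)
R[1][1] = 0.5000

0.500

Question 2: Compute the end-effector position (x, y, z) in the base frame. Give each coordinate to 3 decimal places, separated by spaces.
after link 1: o_1 = (4.3301, 2.5000, 0.0000)
after link 2: o_2 = (3.3301, 4.2321, 2.0000)
after link 3: o_3 = (2.5801, 5.5311, 4.5981)
after link 4: o_4 = (3.4462, 6.0311, 4.5981)

3.446 6.031 4.598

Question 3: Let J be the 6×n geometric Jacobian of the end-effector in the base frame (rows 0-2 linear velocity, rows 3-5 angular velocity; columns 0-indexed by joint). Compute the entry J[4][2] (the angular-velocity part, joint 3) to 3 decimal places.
0.500

axis z_2 = (0.8660,0.5000,0.0000); lever o_n−o_2 = (0.1160,1.7990,2.5981)
cross product → J_v[:, 2] = (1.2990,-2.2500,1.5000)
J_ω[:, 2] = z_2
entry J[4][2] = 0.5000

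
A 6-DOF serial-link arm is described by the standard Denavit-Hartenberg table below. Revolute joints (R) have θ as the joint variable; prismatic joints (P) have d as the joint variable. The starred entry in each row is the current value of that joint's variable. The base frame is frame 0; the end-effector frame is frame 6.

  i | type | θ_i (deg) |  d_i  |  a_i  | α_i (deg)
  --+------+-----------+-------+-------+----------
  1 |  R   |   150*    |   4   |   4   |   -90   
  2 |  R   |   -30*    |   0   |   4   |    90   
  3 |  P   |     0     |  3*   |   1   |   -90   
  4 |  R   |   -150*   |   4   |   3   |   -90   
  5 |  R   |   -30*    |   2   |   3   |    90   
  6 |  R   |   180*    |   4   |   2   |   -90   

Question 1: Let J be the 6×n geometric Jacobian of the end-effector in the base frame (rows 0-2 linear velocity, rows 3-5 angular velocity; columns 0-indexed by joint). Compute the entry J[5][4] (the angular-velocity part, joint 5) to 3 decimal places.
1.000

axis z_4 = (0.0000,-0.0000,1.0000); lever o_n−o_4 = (-2.9641,-2.8660,2.0000)
cross product → J_v[:, 4] = (2.8660,-2.9641,-0.0000)
J_ω[:, 4] = z_4
entry J[5][4] = 1.0000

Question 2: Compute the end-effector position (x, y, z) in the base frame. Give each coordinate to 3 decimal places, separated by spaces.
after link 1: o_1 = (-3.4641, 2.0000, 4.0000)
after link 2: o_2 = (-6.4641, 3.7321, 6.0000)
after link 3: o_3 = (-5.9151, 3.4151, 9.0981)
after link 4: o_4 = (-5.3170, -1.5490, 9.0981)
after link 5: o_5 = (-3.8170, -4.1471, 11.0981)
after link 6: o_6 = (-8.2811, -4.4151, 11.0981)

-8.281 -4.415 11.098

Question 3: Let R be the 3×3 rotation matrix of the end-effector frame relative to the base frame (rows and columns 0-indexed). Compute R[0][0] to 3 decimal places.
End-effector x-axis (col 0 of R) = (-0.5000,0.8660,0.0000)
R[0][0] = -0.5000

-0.500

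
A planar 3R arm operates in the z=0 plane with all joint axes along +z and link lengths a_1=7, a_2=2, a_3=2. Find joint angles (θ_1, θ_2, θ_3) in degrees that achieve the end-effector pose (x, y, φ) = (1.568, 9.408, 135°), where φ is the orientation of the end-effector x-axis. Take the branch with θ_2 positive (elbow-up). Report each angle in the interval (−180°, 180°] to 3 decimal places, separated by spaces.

59.998 45.014 29.988

wrist centre = target − a_3·(cos φ, sin φ) = (2.9822, 7.9938)
cos θ_2 = (72.7942−7²−2²)/(2·7·2) = 0.7069; θ_2 = 45.0138° (elbow-up)
β = atan2(7.9938,2.9822) = 69.5411°; ψ = atan2(1.4146,8.4139) = 9.5434°
θ_1 = β − ψ = 59.9977°
θ_3 = φ − θ_1 − θ_2 = 29.9885° (wrapped to (-180°,180°])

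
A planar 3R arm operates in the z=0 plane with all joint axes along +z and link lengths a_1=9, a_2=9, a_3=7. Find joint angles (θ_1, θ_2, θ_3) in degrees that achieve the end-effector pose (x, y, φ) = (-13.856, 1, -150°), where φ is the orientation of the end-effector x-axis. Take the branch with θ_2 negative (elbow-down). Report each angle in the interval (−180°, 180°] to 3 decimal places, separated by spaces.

wrist centre = target − a_3·(cos φ, sin φ) = (-7.7938, 4.5000)
cos θ_2 = (80.9937−9²−9²)/(2·9·9) = -0.5000; θ_2 = -120.0026° (elbow-down)
β = atan2(4.5000,-7.7938) = 149.9987°; ψ = atan2(-7.7940,4.4996) = -60.0013°
θ_1 = β − ψ = 210.0000°
θ_3 = φ − θ_1 − θ_2 = 120.0026° (wrapped to (-180°,180°])

-150.000 -120.003 120.003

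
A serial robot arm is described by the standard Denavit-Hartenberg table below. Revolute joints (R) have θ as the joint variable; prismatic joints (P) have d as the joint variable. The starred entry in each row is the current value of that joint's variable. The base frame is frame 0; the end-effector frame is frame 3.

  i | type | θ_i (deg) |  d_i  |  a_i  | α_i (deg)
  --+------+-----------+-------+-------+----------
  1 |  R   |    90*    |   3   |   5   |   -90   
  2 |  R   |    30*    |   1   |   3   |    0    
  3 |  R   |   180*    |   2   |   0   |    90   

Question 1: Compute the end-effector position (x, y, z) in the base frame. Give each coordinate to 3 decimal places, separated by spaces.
-3.000 7.598 1.500

after link 1: o_1 = (0.0000, 5.0000, 3.0000)
after link 2: o_2 = (-1.0000, 7.5981, 1.5000)
after link 3: o_3 = (-3.0000, 7.5981, 1.5000)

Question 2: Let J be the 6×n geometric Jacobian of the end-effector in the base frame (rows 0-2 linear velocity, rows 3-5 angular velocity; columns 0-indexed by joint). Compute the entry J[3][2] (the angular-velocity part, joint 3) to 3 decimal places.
axis z_2 = (-1.0000,0.0000,0.0000); lever o_n−o_2 = (-2.0000,0.0000,0.0000)
cross product → J_v[:, 2] = (0.0000,0.0000,0.0000)
J_ω[:, 2] = z_2
entry J[3][2] = -1.0000

-1.000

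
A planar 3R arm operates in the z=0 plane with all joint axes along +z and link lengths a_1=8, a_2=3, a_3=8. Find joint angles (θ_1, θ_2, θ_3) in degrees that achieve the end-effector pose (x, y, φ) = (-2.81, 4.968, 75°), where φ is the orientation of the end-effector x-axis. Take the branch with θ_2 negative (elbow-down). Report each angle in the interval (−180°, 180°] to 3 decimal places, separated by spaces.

-134.995 -149.992 -0.013

wrist centre = target − a_3·(cos φ, sin φ) = (-4.8806, -2.7594)
cos θ_2 = (31.4341−8²−3²)/(2·8·3) = -0.8660; θ_2 = -149.9920° (elbow-down)
β = atan2(-2.7594,-4.8806) = -150.5167°; ψ = atan2(-1.5004,5.4021) = -15.5218°
θ_1 = β − ψ = -134.9949°
θ_3 = φ − θ_1 − θ_2 = -0.0131° (wrapped to (-180°,180°])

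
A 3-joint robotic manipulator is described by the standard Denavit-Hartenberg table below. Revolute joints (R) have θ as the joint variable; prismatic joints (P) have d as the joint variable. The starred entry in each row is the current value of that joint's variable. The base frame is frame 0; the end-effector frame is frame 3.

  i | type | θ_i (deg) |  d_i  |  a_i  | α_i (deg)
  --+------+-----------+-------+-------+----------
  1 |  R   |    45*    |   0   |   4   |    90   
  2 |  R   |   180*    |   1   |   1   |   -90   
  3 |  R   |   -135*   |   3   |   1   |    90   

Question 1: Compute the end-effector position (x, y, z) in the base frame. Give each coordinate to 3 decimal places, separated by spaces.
after link 1: o_1 = (2.8284, 2.8284, 0.0000)
after link 2: o_2 = (2.8284, 1.4142, 0.0000)
after link 3: o_3 = (3.8284, 1.4142, -3.0000)

3.828 1.414 -3.000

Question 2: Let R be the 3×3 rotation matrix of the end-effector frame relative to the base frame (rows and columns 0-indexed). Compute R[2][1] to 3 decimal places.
-1.000

End-effector y-axis (col 1 of R) = (-0.0000,-0.0000,-1.0000)
R[2][1] = -1.0000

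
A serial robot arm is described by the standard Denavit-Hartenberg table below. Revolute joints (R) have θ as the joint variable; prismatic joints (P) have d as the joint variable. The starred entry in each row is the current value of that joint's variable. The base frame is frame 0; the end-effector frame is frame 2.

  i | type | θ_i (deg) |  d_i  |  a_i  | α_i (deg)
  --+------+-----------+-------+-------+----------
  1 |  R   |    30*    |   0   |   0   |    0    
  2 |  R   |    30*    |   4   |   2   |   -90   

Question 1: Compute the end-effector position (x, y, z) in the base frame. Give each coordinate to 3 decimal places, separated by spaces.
after link 1: o_1 = (0.0000, 0.0000, 0.0000)
after link 2: o_2 = (1.0000, 1.7321, 4.0000)

1.000 1.732 4.000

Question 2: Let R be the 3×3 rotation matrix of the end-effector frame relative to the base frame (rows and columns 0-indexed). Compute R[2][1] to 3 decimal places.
End-effector y-axis (col 1 of R) = (-0.0000,0.0000,-1.0000)
R[2][1] = -1.0000

-1.000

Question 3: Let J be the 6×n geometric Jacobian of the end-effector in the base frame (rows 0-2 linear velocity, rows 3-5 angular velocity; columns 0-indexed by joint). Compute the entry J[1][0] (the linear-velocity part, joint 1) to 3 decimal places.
1.000

axis z_0 = ẑ; lever o_n−o_0 = (1.0000,1.7321,4.0000)
cross product → J_v[:, 0] = (-1.7321,1.0000,0.0000)
J_ω[:, 0] = z_0
entry J[1][0] = 1.0000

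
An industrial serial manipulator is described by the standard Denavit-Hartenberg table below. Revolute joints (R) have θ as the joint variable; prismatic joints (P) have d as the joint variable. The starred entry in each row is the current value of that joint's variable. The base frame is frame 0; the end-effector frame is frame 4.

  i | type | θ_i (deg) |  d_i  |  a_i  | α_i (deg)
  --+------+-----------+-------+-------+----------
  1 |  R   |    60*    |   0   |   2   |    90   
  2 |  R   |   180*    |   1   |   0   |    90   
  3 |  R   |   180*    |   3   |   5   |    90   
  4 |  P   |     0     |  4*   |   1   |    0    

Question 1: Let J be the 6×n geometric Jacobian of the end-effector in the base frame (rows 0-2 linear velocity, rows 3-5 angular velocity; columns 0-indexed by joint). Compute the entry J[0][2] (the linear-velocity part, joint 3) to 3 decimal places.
axis z_2 = (0.0000,0.0000,1.0000); lever o_n−o_2 = (6.4641,3.1962,3.0000)
cross product → J_v[:, 2] = (-3.1962,6.4641,-0.0000)
J_ω[:, 2] = z_2
entry J[0][2] = -3.1962

-3.196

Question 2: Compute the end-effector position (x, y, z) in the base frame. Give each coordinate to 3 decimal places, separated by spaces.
8.330 4.428 3.000

after link 1: o_1 = (1.0000, 1.7321, 0.0000)
after link 2: o_2 = (1.8660, 1.2321, 0.0000)
after link 3: o_3 = (4.3660, 5.5622, 3.0000)
after link 4: o_4 = (8.3301, 4.4282, 3.0000)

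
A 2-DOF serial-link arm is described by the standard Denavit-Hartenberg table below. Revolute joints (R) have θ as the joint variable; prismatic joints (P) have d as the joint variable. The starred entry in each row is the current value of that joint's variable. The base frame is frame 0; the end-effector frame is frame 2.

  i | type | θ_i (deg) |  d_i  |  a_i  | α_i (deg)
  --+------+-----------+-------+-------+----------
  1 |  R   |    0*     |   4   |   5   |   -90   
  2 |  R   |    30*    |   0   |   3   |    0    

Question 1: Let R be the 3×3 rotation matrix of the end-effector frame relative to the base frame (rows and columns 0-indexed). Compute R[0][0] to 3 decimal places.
0.866

End-effector x-axis (col 0 of R) = (0.8660,0.0000,-0.5000)
R[0][0] = 0.8660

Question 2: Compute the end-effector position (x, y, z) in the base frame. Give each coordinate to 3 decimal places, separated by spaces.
after link 1: o_1 = (5.0000, 0.0000, 4.0000)
after link 2: o_2 = (7.5981, 0.0000, 2.5000)

7.598 0.000 2.500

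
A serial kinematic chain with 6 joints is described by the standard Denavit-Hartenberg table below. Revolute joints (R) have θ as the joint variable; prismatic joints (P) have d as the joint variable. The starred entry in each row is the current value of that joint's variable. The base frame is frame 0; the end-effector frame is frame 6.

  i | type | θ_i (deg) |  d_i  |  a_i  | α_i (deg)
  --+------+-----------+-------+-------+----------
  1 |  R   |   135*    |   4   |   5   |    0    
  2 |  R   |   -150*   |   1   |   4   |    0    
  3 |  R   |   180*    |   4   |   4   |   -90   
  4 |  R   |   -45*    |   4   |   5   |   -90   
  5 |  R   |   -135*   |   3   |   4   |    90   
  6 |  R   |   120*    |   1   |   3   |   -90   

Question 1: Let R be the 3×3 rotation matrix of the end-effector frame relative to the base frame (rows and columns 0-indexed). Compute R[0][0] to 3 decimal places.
End-effector x-axis (col 0 of R) = (-0.7415,0.5647,-0.3624)
R[0][0] = -0.7415

-0.741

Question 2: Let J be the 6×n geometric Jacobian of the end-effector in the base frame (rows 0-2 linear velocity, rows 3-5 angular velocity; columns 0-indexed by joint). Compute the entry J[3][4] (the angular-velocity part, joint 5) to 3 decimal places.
-0.683

axis z_4 = (-0.6830,0.1830,-0.7071); lever o_n−o_4 = (-2.4077,-0.4529,-5.7084)
cross product → J_v[:, 4] = (-1.3650,-2.1964,0.7500)
J_ω[:, 4] = z_4
entry J[3][4] = -0.6830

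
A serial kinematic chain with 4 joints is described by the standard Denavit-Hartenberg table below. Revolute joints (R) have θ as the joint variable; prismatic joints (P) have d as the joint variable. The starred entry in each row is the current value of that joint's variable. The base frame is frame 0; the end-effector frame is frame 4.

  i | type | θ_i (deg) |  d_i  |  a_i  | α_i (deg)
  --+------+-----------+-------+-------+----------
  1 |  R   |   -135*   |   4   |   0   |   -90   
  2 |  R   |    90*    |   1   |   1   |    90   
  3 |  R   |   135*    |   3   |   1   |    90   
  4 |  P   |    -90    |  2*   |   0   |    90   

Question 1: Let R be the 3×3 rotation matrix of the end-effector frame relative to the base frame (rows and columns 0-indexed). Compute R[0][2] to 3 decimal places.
-0.500

End-effector z-axis (col 2 of R) = (-0.5000,0.5000,-0.7071)
R[0][2] = -0.5000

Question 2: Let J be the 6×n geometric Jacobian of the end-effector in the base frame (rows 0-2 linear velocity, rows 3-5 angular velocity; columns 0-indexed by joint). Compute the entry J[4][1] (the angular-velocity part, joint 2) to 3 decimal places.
-0.707

axis z_1 = (0.7071,-0.7071,0.0000); lever o_n−o_1 = (0.0858,-4.3284,-1.7071)
cross product → J_v[:, 1] = (1.2071,1.2071,-3.0000)
J_ω[:, 1] = z_1
entry J[4][1] = -0.7071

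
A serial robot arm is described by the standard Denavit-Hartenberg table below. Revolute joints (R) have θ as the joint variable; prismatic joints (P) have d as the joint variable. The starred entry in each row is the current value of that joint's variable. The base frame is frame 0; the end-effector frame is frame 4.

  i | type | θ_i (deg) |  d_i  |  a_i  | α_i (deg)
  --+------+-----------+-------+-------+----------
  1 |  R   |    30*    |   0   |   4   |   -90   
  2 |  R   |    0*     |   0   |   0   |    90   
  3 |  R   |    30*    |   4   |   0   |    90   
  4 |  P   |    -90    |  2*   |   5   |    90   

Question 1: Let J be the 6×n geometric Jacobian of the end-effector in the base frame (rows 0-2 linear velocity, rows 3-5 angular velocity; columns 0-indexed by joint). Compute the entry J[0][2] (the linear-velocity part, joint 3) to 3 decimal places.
axis z_2 = (0.0000,0.0000,1.0000); lever o_n−o_2 = (1.7321,-1.0000,-1.0000)
cross product → J_v[:, 2] = (1.0000,1.7321,-0.0000)
J_ω[:, 2] = z_2
entry J[0][2] = 1.0000

1.000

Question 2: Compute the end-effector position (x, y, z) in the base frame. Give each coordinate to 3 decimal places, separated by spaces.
after link 1: o_1 = (3.4641, 2.0000, 0.0000)
after link 2: o_2 = (3.4641, 2.0000, 0.0000)
after link 3: o_3 = (3.4641, 2.0000, 4.0000)
after link 4: o_4 = (5.1962, 1.0000, -1.0000)

5.196 1.000 -1.000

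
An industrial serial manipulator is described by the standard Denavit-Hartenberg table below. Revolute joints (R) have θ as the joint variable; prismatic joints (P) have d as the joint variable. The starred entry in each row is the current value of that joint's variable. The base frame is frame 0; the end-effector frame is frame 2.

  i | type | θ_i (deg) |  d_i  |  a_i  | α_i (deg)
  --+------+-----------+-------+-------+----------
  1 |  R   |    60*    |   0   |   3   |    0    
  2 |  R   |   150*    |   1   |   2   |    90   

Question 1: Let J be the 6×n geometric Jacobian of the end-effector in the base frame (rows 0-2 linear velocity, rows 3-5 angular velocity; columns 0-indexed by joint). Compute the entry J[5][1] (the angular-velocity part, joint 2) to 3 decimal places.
1.000

axis z_1 = (0.0000,0.0000,1.0000); lever o_n−o_1 = (-1.7321,-1.0000,1.0000)
cross product → J_v[:, 1] = (1.0000,-1.7321,0.0000)
J_ω[:, 1] = z_1
entry J[5][1] = 1.0000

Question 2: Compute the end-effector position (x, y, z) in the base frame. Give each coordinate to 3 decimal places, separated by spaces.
-0.232 1.598 1.000

after link 1: o_1 = (1.5000, 2.5981, 0.0000)
after link 2: o_2 = (-0.2321, 1.5981, 1.0000)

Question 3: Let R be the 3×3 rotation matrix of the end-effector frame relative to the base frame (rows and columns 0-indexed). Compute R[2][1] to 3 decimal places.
1.000

End-effector y-axis (col 1 of R) = (0.0000,-0.0000,1.0000)
R[2][1] = 1.0000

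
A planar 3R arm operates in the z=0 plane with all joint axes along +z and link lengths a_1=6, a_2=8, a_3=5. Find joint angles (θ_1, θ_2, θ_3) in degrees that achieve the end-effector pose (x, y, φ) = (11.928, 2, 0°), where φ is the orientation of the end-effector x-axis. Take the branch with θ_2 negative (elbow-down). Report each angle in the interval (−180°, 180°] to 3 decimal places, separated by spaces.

wrist centre = target − a_3·(cos φ, sin φ) = (6.9280, 2.0000)
cos θ_2 = (51.9972−6²−8²)/(2·6·8) = -0.5000; θ_2 = -120.0019° (elbow-down)
β = atan2(2.0000,6.9280) = 16.1026°; ψ = atan2(-6.9281,1.9998) = -73.8994°
θ_1 = β − ψ = 90.0019°
θ_3 = φ − θ_1 − θ_2 = 30.0000° (wrapped to (-180°,180°])

90.002 -120.002 30.000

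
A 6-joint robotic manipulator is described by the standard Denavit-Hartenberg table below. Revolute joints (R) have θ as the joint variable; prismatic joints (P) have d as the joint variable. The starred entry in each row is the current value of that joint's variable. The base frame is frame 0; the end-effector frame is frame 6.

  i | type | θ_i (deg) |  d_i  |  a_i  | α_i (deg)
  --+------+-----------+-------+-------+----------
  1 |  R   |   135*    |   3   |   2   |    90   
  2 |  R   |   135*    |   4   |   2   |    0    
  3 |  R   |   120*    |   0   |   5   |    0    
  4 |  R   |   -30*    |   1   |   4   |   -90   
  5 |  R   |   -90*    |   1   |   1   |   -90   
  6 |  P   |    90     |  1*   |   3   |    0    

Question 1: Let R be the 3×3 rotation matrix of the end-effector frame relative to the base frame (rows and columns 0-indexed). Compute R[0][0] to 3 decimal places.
End-effector x-axis (col 0 of R) = (0.5000,-0.5000,0.7071)
R[0][0] = 0.5000

0.500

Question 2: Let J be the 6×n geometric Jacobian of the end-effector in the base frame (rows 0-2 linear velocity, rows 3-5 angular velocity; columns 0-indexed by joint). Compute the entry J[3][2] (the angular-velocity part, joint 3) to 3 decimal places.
axis z_2 = (0.7071,0.7071,0.0000); lever o_n−o_2 = (5.8293,-3.0008,-6.9509)
cross product → J_v[:, 2] = (-4.9151,4.9151,-6.2438)
J_ω[:, 2] = z_2
entry J[3][2] = 0.7071

0.707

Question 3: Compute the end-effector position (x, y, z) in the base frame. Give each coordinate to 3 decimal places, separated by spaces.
8.243 0.242 -2.537

after link 1: o_1 = (-1.4142, 1.4142, 3.0000)
after link 2: o_2 = (2.4142, 3.2426, 4.4142)
after link 3: o_3 = (3.3293, 2.3276, -0.4154)
after link 4: o_4 = (6.0364, 1.0347, -3.2438)
after link 5: o_5 = (6.2435, 2.2418, -3.9509)
after link 6: o_6 = (8.2435, 0.2418, -2.5367)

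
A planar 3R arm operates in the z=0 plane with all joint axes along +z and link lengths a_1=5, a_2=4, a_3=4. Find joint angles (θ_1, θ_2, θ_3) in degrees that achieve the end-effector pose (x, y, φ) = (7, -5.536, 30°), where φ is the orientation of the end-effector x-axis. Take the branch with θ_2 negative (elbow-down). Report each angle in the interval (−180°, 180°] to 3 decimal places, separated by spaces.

-45.008 -44.981 119.988

wrist centre = target − a_3·(cos φ, sin φ) = (3.5359, -7.5360)
cos θ_2 = (69.2939−5²−4²)/(2·5·4) = 0.7073; θ_2 = -44.9805° (elbow-down)
β = atan2(-7.5360,3.5359) = -64.8640°; ψ = atan2(-2.8275,7.8294) = -19.8564°
θ_1 = β − ψ = -45.0076°
θ_3 = φ − θ_1 − θ_2 = 119.9881° (wrapped to (-180°,180°])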